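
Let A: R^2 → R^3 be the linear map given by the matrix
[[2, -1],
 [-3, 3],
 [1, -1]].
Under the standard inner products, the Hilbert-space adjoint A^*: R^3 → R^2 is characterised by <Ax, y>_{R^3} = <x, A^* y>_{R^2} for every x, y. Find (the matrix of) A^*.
A^* = A^T =
[[2, -3, 1],
 [-1, 3, -1]]

For real matrices with standard dot products, the defining identity <Ax, y> = <x, A^* y> gives (Ax)^T y = x^T (A^*) y, i.e. x^T A^T y = x^T (A^*) y. Since this holds for all x, y, we must have A^* = A^T. Therefore
A^* =
[[2, -3, 1],
 [-1, 3, -1]].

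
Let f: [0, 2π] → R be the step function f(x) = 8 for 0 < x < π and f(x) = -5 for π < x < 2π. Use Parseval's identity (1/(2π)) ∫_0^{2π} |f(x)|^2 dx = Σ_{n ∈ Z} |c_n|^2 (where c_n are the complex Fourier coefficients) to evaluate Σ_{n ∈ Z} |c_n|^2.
Σ |c_n|^2 = 89/2

Parseval equates the L^2 energy of f (normalised by 1/(2π)) with the ℓ^2 sum of its Fourier coefficients: (1/(2π)) ∫_0^{2π} |f|^2 = Σ |c_n|^2.
Compute the left side: (1/(2π)) [∫_0^π 8^2 dx + ∫_π^{2π} (-5)^2 dx] = (1/(2π)) · (64π + 25π) = (64 + 25)/2 = 89/2.
So Σ_{n ∈ Z} |c_n|^2 = 89/2.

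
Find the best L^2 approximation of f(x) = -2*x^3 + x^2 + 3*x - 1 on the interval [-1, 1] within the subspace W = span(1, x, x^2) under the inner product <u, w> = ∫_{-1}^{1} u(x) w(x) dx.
g(x) = x^2 + 9*x/5 - 1

The best approximation g ∈ W is the orthogonal projection of f onto W. Writing g = a_0 + a_1 x + a_2 x^2, the coefficients solve the normal equations G · a = b where
  G_{ij} = <φ_i, φ_j> and b_i = <f, φ_i>, with φ_0 = 1, φ_1 = x, φ_2 = x^2.
G =
  [2, 0, 2/3]
  [0, 2/3, 0]
  [2/3, 0, 2/5],
b = (-4/3, 6/5, -4/15).
Solving gives a_0 = -1, a_1 = 9/5, a_2 = 1, so
  g(x) = x^2 + 9*x/5 - 1.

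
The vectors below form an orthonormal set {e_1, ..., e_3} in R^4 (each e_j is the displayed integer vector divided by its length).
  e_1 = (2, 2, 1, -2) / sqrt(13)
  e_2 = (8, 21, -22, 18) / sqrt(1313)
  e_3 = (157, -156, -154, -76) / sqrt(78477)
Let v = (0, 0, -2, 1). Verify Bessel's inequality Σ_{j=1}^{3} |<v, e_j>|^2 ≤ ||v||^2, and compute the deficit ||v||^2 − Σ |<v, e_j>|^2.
Σ |<v, e_j>|^2 = 3764/777; ||v||^2 = 5; deficit = 121/777

Write each e_j = u_j / sqrt(<u_j, u_j>) where u_j is the displayed integer vector. Then <v, e_j> = <v, u_j> / sqrt(<u_j, u_j>), so |<v, e_j>|^2 = <v, u_j>^2 / <u_j, u_j>.
Coefficients: <v, e_1> = -4/sqrt(13), <v, e_2> = 62/sqrt(1313), <v, e_3> = 232/sqrt(78477).
Square and sum: Σ |<v, e_j>|^2 = 3764/777.
Compute ||v||^2 = v·v = 5.
Deficit = 5 − 3764/777 = 121/777 ≥ 0, confirming Bessel's inequality. (The deficit equals ||v − Σ <v,e_j> e_j||^2, the squared distance from v to span{e_j}.)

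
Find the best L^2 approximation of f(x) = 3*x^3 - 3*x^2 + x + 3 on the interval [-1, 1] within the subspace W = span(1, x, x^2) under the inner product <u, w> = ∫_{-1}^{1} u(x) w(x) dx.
g(x) = -3*x^2 + 14*x/5 + 3

The best approximation g ∈ W is the orthogonal projection of f onto W. Writing g = a_0 + a_1 x + a_2 x^2, the coefficients solve the normal equations G · a = b where
  G_{ij} = <φ_i, φ_j> and b_i = <f, φ_i>, with φ_0 = 1, φ_1 = x, φ_2 = x^2.
G =
  [2, 0, 2/3]
  [0, 2/3, 0]
  [2/3, 0, 2/5],
b = (4, 28/15, 4/5).
Solving gives a_0 = 3, a_1 = 14/5, a_2 = -3, so
  g(x) = -3*x^2 + 14*x/5 + 3.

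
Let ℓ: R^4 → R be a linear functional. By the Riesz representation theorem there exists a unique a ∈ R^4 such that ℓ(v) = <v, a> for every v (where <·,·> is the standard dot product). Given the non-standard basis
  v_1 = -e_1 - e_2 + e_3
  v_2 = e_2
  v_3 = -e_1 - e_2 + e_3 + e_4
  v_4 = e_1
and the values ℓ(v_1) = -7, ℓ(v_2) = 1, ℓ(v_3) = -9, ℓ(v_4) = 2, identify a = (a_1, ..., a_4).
a = (2, 1, -4, -2)

Write a = (a_1, ..., a_4) in the standard basis. For each basis vector v_i, ℓ(v_i) = <v_i, a> is a linear equation in the a_j's. Collect the n equations into a matrix system V a = ℓ, where row i of V is v_i (expressed in the standard basis). Since V is invertible (lower-triangular with 1s on the diagonal, up to permutation), solve by back-substitution:
  V =
[[-1, -1, 1, 0],
 [0, 1, 0, 0],
 [-1, -1, 1, 1],
 [1, 0, 0, 0]]
  V a = (-7, 1, -9, 2)
Solving gives a = (2, 1, -4, -2).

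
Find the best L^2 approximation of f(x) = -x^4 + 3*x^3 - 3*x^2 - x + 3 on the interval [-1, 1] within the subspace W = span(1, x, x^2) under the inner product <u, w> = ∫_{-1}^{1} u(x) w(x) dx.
g(x) = -27*x^2/7 + 4*x/5 + 108/35

The best approximation g ∈ W is the orthogonal projection of f onto W. Writing g = a_0 + a_1 x + a_2 x^2, the coefficients solve the normal equations G · a = b where
  G_{ij} = <φ_i, φ_j> and b_i = <f, φ_i>, with φ_0 = 1, φ_1 = x, φ_2 = x^2.
G =
  [2, 0, 2/3]
  [0, 2/3, 0]
  [2/3, 0, 2/5],
b = (18/5, 8/15, 18/35).
Solving gives a_0 = 108/35, a_1 = 4/5, a_2 = -27/7, so
  g(x) = -27*x^2/7 + 4*x/5 + 108/35.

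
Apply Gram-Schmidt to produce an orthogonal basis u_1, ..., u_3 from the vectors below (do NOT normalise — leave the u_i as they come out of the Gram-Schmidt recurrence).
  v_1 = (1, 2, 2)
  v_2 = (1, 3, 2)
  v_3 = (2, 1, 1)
Orthogonal basis:
  u_1 = (1, 2, 2)
  u_2 = (-2/9, 5/9, -4/9)
  u_3 = (6/5, 0, -3/5)

Apply the Gram-Schmidt recurrence
  u_1 = v_1
  u_i = v_i − Σ_{j<i} ((v_i · u_j) / (u_j · u_j)) · u_j.

Step by step this gives:
  u_1 = (1, 2, 2)
  u_2 = (-2/9, 5/9, -4/9)
  u_3 = (6/5, 0, -3/5)

Orthogonality check:
  u_2 · u_1 = 0 (should be 0)
  u_3 · u_1 = 0 (should be 0)
  u_3 · u_2 = 0 (should be 0)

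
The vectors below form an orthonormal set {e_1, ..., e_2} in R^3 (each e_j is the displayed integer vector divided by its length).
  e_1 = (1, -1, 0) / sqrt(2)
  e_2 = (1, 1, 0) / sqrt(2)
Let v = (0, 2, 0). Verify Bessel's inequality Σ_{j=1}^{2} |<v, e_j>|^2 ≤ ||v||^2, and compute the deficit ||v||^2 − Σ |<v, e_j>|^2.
Σ |<v, e_j>|^2 = 4; ||v||^2 = 4; deficit = 0

Write each e_j = u_j / sqrt(<u_j, u_j>) where u_j is the displayed integer vector. Then <v, e_j> = <v, u_j> / sqrt(<u_j, u_j>), so |<v, e_j>|^2 = <v, u_j>^2 / <u_j, u_j>.
Coefficients: <v, e_1> = -2/sqrt(2), <v, e_2> = 2/sqrt(2).
Square and sum: Σ |<v, e_j>|^2 = 4.
Compute ||v||^2 = v·v = 4.
Deficit = 4 − 4 = 0 ≥ 0, confirming Bessel's inequality. (The deficit equals ||v − Σ <v,e_j> e_j||^2, the squared distance from v to span{e_j}.)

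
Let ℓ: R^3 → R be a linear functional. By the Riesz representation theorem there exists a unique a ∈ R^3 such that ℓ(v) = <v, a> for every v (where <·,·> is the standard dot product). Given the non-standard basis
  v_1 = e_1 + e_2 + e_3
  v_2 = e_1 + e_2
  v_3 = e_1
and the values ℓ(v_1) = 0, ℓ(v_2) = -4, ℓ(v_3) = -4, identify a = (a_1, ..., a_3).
a = (-4, 0, 4)

Write a = (a_1, ..., a_3) in the standard basis. For each basis vector v_i, ℓ(v_i) = <v_i, a> is a linear equation in the a_j's. Collect the n equations into a matrix system V a = ℓ, where row i of V is v_i (expressed in the standard basis). Since V is invertible (lower-triangular with 1s on the diagonal, up to permutation), solve by back-substitution:
  V =
[[1, 1, 1],
 [1, 1, 0],
 [1, 0, 0]]
  V a = (0, -4, -4)
Solving gives a = (-4, 0, 4).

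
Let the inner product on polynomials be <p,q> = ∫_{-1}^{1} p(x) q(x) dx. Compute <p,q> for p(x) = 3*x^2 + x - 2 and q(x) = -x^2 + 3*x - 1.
<p,q> = 62/15

Expand the product: p(x)·q(x) = -3*x^4 + 8*x^3 + 2*x^2 - 7*x + 2.
∫_{-1}^{1} of each monomial x^k gives [2/(k+1) if k even, 0 if k odd]. Integrating term-by-term (or equivalently evaluating the antiderivative F(x) = -3*x^5/5 + 2*x^4 + 2*x^3/3 - 7*x^2/2 + 2*x at the endpoints):
  F(1) − F(−1) = 17/30 − (-107/30) = 62/15.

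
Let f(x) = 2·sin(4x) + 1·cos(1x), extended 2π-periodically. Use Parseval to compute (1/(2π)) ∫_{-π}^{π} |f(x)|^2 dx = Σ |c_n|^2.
Σ |c_n|^2 = 5/2

Expand |f|^2 and use orthogonality of {sin(nx), cos(mx)} on [-π, π]:
  ∫_{-π}^{π} sin(nx)^2 dx = π, ∫ cos(mx)^2 dx = π, and cross terms integrate to 0.
So ∫_{-π}^{π} f(x)^2 dx = 2^2 · π + 1^2 · π = (4 + 1)π.
Divide by 2π: (4 + 1)/2 = 5/2.
By Parseval, this equals Σ |c_n|^2.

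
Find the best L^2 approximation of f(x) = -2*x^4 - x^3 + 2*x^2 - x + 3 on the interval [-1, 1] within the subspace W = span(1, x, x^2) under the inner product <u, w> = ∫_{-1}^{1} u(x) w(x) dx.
g(x) = 2*x^2/7 - 8*x/5 + 111/35

The best approximation g ∈ W is the orthogonal projection of f onto W. Writing g = a_0 + a_1 x + a_2 x^2, the coefficients solve the normal equations G · a = b where
  G_{ij} = <φ_i, φ_j> and b_i = <f, φ_i>, with φ_0 = 1, φ_1 = x, φ_2 = x^2.
G =
  [2, 0, 2/3]
  [0, 2/3, 0]
  [2/3, 0, 2/5],
b = (98/15, -16/15, 78/35).
Solving gives a_0 = 111/35, a_1 = -8/5, a_2 = 2/7, so
  g(x) = 2*x^2/7 - 8*x/5 + 111/35.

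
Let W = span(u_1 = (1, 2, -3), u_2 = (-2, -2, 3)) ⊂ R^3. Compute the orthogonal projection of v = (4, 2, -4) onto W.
proj_W(v) = (4, 32/13, -48/13)

Set up U = [u_1 | ... | u_2] ∈ R^(3×2). The projector onto W = col(U) is P = U (U^T U)^(-1) U^T.
Compute U^T U =
  [14, -15]
  [-15, 17],
and U^T v = (20, -24).
Solve U^T U · c = U^T v for the coefficients: c = (-20/13, -36/13). The projection is proj_W(v) = U c.
Check: (v - proj_W(v)) · u_1 = 0  (should be 0).
Check: (v - proj_W(v)) · u_2 = 0  (should be 0).
Result: proj_W(v) = (4, 32/13, -48/13).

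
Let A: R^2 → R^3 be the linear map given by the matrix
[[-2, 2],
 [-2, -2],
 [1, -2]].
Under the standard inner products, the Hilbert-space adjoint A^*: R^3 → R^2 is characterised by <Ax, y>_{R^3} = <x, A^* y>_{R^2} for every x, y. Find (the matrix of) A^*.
A^* = A^T =
[[-2, -2, 1],
 [2, -2, -2]]

For real matrices with standard dot products, the defining identity <Ax, y> = <x, A^* y> gives (Ax)^T y = x^T (A^*) y, i.e. x^T A^T y = x^T (A^*) y. Since this holds for all x, y, we must have A^* = A^T. Therefore
A^* =
[[-2, -2, 1],
 [2, -2, -2]].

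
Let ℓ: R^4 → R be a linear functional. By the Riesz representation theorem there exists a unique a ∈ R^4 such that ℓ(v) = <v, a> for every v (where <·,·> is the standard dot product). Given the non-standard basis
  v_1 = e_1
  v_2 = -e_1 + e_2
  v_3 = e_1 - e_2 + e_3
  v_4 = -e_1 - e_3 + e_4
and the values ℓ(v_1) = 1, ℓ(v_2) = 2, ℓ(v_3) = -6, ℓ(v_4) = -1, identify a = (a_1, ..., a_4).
a = (1, 3, -4, -4)

Write a = (a_1, ..., a_4) in the standard basis. For each basis vector v_i, ℓ(v_i) = <v_i, a> is a linear equation in the a_j's. Collect the n equations into a matrix system V a = ℓ, where row i of V is v_i (expressed in the standard basis). Since V is invertible (lower-triangular with 1s on the diagonal, up to permutation), solve by back-substitution:
  V =
[[1, 0, 0, 0],
 [-1, 1, 0, 0],
 [1, -1, 1, 0],
 [-1, 0, -1, 1]]
  V a = (1, 2, -6, -1)
Solving gives a = (1, 3, -4, -4).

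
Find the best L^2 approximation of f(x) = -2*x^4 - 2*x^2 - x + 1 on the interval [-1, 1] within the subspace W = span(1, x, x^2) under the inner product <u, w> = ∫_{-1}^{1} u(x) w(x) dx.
g(x) = -26*x^2/7 - x + 41/35

The best approximation g ∈ W is the orthogonal projection of f onto W. Writing g = a_0 + a_1 x + a_2 x^2, the coefficients solve the normal equations G · a = b where
  G_{ij} = <φ_i, φ_j> and b_i = <f, φ_i>, with φ_0 = 1, φ_1 = x, φ_2 = x^2.
G =
  [2, 0, 2/3]
  [0, 2/3, 0]
  [2/3, 0, 2/5],
b = (-2/15, -2/3, -74/105).
Solving gives a_0 = 41/35, a_1 = -1, a_2 = -26/7, so
  g(x) = -26*x^2/7 - x + 41/35.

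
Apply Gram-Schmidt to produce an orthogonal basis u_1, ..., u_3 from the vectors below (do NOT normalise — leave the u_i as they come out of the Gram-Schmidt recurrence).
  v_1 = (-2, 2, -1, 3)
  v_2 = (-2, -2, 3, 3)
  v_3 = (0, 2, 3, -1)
Orthogonal basis:
  u_1 = (-2, 2, -1, 3)
  u_2 = (-4/3, -8/3, 10/3, 2)
  u_3 = (-2/27, 68/27, 68/27, -8/9)

Apply the Gram-Schmidt recurrence
  u_1 = v_1
  u_i = v_i − Σ_{j<i} ((v_i · u_j) / (u_j · u_j)) · u_j.

Step by step this gives:
  u_1 = (-2, 2, -1, 3)
  u_2 = (-4/3, -8/3, 10/3, 2)
  u_3 = (-2/27, 68/27, 68/27, -8/9)

Orthogonality check:
  u_2 · u_1 = 0 (should be 0)
  u_3 · u_1 = 0 (should be 0)
  u_3 · u_2 = 0 (should be 0)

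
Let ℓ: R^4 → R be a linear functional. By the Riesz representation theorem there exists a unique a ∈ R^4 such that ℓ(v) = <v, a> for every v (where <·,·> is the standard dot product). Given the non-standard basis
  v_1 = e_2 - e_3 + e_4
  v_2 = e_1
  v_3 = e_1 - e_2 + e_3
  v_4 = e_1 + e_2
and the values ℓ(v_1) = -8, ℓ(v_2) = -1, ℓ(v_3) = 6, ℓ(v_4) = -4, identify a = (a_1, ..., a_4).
a = (-1, -3, 4, -1)

Write a = (a_1, ..., a_4) in the standard basis. For each basis vector v_i, ℓ(v_i) = <v_i, a> is a linear equation in the a_j's. Collect the n equations into a matrix system V a = ℓ, where row i of V is v_i (expressed in the standard basis). Since V is invertible (lower-triangular with 1s on the diagonal, up to permutation), solve by back-substitution:
  V =
[[0, 1, -1, 1],
 [1, 0, 0, 0],
 [1, -1, 1, 0],
 [1, 1, 0, 0]]
  V a = (-8, -1, 6, -4)
Solving gives a = (-1, -3, 4, -1).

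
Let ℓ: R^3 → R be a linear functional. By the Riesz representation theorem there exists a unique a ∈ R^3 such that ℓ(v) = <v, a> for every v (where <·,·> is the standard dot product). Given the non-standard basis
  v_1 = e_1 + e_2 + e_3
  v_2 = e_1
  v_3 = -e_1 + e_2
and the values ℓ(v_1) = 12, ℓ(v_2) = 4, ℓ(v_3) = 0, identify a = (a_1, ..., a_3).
a = (4, 4, 4)

Write a = (a_1, ..., a_3) in the standard basis. For each basis vector v_i, ℓ(v_i) = <v_i, a> is a linear equation in the a_j's. Collect the n equations into a matrix system V a = ℓ, where row i of V is v_i (expressed in the standard basis). Since V is invertible (lower-triangular with 1s on the diagonal, up to permutation), solve by back-substitution:
  V =
[[1, 1, 1],
 [1, 0, 0],
 [-1, 1, 0]]
  V a = (12, 4, 0)
Solving gives a = (4, 4, 4).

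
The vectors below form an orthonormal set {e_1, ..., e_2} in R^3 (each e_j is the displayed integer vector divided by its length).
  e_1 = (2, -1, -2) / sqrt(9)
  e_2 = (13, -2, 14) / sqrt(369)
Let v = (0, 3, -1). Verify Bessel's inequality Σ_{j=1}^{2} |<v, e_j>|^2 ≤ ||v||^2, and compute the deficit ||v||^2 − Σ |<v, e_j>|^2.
Σ |<v, e_j>|^2 = 49/41; ||v||^2 = 10; deficit = 361/41

Write each e_j = u_j / sqrt(<u_j, u_j>) where u_j is the displayed integer vector. Then <v, e_j> = <v, u_j> / sqrt(<u_j, u_j>), so |<v, e_j>|^2 = <v, u_j>^2 / <u_j, u_j>.
Coefficients: <v, e_1> = -1/sqrt(9), <v, e_2> = -20/sqrt(369).
Square and sum: Σ |<v, e_j>|^2 = 49/41.
Compute ||v||^2 = v·v = 10.
Deficit = 10 − 49/41 = 361/41 ≥ 0, confirming Bessel's inequality. (The deficit equals ||v − Σ <v,e_j> e_j||^2, the squared distance from v to span{e_j}.)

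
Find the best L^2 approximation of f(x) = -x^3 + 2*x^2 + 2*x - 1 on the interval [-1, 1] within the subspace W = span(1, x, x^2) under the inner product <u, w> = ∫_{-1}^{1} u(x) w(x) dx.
g(x) = 2*x^2 + 7*x/5 - 1

The best approximation g ∈ W is the orthogonal projection of f onto W. Writing g = a_0 + a_1 x + a_2 x^2, the coefficients solve the normal equations G · a = b where
  G_{ij} = <φ_i, φ_j> and b_i = <f, φ_i>, with φ_0 = 1, φ_1 = x, φ_2 = x^2.
G =
  [2, 0, 2/3]
  [0, 2/3, 0]
  [2/3, 0, 2/5],
b = (-2/3, 14/15, 2/15).
Solving gives a_0 = -1, a_1 = 7/5, a_2 = 2, so
  g(x) = 2*x^2 + 7*x/5 - 1.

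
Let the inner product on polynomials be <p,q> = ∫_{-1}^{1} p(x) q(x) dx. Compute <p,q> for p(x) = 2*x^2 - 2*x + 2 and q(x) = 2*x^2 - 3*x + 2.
<p,q> = 284/15

Expand the product: p(x)·q(x) = 4*x^4 - 10*x^3 + 14*x^2 - 10*x + 4.
∫_{-1}^{1} of each monomial x^k gives [2/(k+1) if k even, 0 if k odd]. Integrating term-by-term (or equivalently evaluating the antiderivative F(x) = 4*x^5/5 - 5*x^4/2 + 14*x^3/3 - 5*x^2 + 4*x at the endpoints):
  F(1) − F(−1) = 59/30 − (-509/30) = 284/15.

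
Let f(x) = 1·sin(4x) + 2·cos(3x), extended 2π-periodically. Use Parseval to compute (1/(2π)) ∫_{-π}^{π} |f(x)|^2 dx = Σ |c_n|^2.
Σ |c_n|^2 = 5/2

Expand |f|^2 and use orthogonality of {sin(nx), cos(mx)} on [-π, π]:
  ∫_{-π}^{π} sin(nx)^2 dx = π, ∫ cos(mx)^2 dx = π, and cross terms integrate to 0.
So ∫_{-π}^{π} f(x)^2 dx = 1^2 · π + 2^2 · π = (1 + 4)π.
Divide by 2π: (1 + 4)/2 = 5/2.
By Parseval, this equals Σ |c_n|^2.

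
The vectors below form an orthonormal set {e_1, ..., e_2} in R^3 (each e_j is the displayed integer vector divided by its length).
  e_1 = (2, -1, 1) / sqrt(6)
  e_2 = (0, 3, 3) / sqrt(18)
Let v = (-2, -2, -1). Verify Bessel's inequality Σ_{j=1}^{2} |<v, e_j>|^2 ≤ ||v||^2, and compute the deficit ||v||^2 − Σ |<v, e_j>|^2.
Σ |<v, e_j>|^2 = 6; ||v||^2 = 9; deficit = 3

Write each e_j = u_j / sqrt(<u_j, u_j>) where u_j is the displayed integer vector. Then <v, e_j> = <v, u_j> / sqrt(<u_j, u_j>), so |<v, e_j>|^2 = <v, u_j>^2 / <u_j, u_j>.
Coefficients: <v, e_1> = -3/sqrt(6), <v, e_2> = -9/sqrt(18).
Square and sum: Σ |<v, e_j>|^2 = 6.
Compute ||v||^2 = v·v = 9.
Deficit = 9 − 6 = 3 ≥ 0, confirming Bessel's inequality. (The deficit equals ||v − Σ <v,e_j> e_j||^2, the squared distance from v to span{e_j}.)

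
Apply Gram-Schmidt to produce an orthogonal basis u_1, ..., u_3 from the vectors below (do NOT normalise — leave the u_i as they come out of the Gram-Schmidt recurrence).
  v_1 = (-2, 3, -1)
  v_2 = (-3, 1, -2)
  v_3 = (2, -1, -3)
Orthogonal basis:
  u_1 = (-2, 3, -1)
  u_2 = (-10/7, -19/14, -17/14)
  u_3 = (2, 2/5, -14/5)

Apply the Gram-Schmidt recurrence
  u_1 = v_1
  u_i = v_i − Σ_{j<i} ((v_i · u_j) / (u_j · u_j)) · u_j.

Step by step this gives:
  u_1 = (-2, 3, -1)
  u_2 = (-10/7, -19/14, -17/14)
  u_3 = (2, 2/5, -14/5)

Orthogonality check:
  u_2 · u_1 = 0 (should be 0)
  u_3 · u_1 = 0 (should be 0)
  u_3 · u_2 = 0 (should be 0)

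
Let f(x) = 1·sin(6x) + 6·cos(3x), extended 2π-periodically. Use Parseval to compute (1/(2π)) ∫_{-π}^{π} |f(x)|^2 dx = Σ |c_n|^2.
Σ |c_n|^2 = 37/2

Expand |f|^2 and use orthogonality of {sin(nx), cos(mx)} on [-π, π]:
  ∫_{-π}^{π} sin(nx)^2 dx = π, ∫ cos(mx)^2 dx = π, and cross terms integrate to 0.
So ∫_{-π}^{π} f(x)^2 dx = 1^2 · π + 6^2 · π = (1 + 36)π.
Divide by 2π: (1 + 36)/2 = 37/2.
By Parseval, this equals Σ |c_n|^2.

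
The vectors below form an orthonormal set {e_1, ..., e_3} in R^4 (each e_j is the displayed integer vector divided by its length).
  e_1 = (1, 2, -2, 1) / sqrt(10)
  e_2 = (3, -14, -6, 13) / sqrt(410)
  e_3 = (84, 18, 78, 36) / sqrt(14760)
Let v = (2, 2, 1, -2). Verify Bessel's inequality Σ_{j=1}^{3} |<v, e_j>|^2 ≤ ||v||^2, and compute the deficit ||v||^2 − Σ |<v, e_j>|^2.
Σ |<v, e_j>|^2 = 21/2; ||v||^2 = 13; deficit = 5/2

Write each e_j = u_j / sqrt(<u_j, u_j>) where u_j is the displayed integer vector. Then <v, e_j> = <v, u_j> / sqrt(<u_j, u_j>), so |<v, e_j>|^2 = <v, u_j>^2 / <u_j, u_j>.
Coefficients: <v, e_1> = 2/sqrt(10), <v, e_2> = -54/sqrt(410), <v, e_3> = 210/sqrt(14760).
Square and sum: Σ |<v, e_j>|^2 = 21/2.
Compute ||v||^2 = v·v = 13.
Deficit = 13 − 21/2 = 5/2 ≥ 0, confirming Bessel's inequality. (The deficit equals ||v − Σ <v,e_j> e_j||^2, the squared distance from v to span{e_j}.)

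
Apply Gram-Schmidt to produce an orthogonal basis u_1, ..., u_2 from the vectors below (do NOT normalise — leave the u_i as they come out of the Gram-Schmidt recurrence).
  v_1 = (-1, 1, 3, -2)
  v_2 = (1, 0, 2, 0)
Orthogonal basis:
  u_1 = (-1, 1, 3, -2)
  u_2 = (4/3, -1/3, 1, 2/3)

Apply the Gram-Schmidt recurrence
  u_1 = v_1
  u_i = v_i − Σ_{j<i} ((v_i · u_j) / (u_j · u_j)) · u_j.

Step by step this gives:
  u_1 = (-1, 1, 3, -2)
  u_2 = (4/3, -1/3, 1, 2/3)

Orthogonality check:
  u_2 · u_1 = 0 (should be 0)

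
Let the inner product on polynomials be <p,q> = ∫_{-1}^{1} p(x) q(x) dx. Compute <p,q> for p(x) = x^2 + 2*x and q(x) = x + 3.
<p,q> = 10/3

Expand the product: p(x)·q(x) = x^3 + 5*x^2 + 6*x.
∫_{-1}^{1} of each monomial x^k gives [2/(k+1) if k even, 0 if k odd]. Integrating term-by-term (or equivalently evaluating the antiderivative F(x) = x^4/4 + 5*x^3/3 + 3*x^2 at the endpoints):
  F(1) − F(−1) = 59/12 − (19/12) = 10/3.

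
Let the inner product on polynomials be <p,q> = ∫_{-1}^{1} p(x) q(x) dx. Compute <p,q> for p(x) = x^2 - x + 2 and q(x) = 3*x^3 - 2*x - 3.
<p,q> = -208/15

Expand the product: p(x)·q(x) = 3*x^5 - 3*x^4 + 4*x^3 - x^2 - x - 6.
∫_{-1}^{1} of each monomial x^k gives [2/(k+1) if k even, 0 if k odd]. Integrating term-by-term (or equivalently evaluating the antiderivative F(x) = x^6/2 - 3*x^5/5 + x^4 - x^3/3 - x^2/2 - 6*x at the endpoints):
  F(1) − F(−1) = -89/15 − (119/15) = -208/15.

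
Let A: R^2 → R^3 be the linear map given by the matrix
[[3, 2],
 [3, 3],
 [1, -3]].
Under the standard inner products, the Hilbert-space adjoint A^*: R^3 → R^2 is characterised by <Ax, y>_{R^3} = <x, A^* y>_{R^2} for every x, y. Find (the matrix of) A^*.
A^* = A^T =
[[3, 3, 1],
 [2, 3, -3]]

For real matrices with standard dot products, the defining identity <Ax, y> = <x, A^* y> gives (Ax)^T y = x^T (A^*) y, i.e. x^T A^T y = x^T (A^*) y. Since this holds for all x, y, we must have A^* = A^T. Therefore
A^* =
[[3, 3, 1],
 [2, 3, -3]].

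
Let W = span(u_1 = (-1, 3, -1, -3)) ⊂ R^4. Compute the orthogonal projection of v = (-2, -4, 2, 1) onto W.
proj_W(v) = (3/4, -9/4, 3/4, 9/4)

Set up U = [u_1 | ... | u_1] ∈ R^(4×1). The projector onto W = col(U) is P = U (U^T U)^(-1) U^T.
Compute U^T U =
  [20],
and U^T v = (-15).
Solve U^T U · c = U^T v for the coefficients: c = (-3/4). The projection is proj_W(v) = U c.
Check: (v - proj_W(v)) · u_1 = 0  (should be 0).
Result: proj_W(v) = (3/4, -9/4, 3/4, 9/4).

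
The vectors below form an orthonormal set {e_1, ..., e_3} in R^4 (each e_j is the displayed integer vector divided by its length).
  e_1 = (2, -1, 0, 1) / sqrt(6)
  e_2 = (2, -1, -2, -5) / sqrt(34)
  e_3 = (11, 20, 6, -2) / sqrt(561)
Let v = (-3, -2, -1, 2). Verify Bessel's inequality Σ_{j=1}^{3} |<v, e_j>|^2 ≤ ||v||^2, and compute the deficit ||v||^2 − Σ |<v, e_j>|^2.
Σ |<v, e_j>|^2 = 189/11; ||v||^2 = 18; deficit = 9/11

Write each e_j = u_j / sqrt(<u_j, u_j>) where u_j is the displayed integer vector. Then <v, e_j> = <v, u_j> / sqrt(<u_j, u_j>), so |<v, e_j>|^2 = <v, u_j>^2 / <u_j, u_j>.
Coefficients: <v, e_1> = -2/sqrt(6), <v, e_2> = -12/sqrt(34), <v, e_3> = -83/sqrt(561).
Square and sum: Σ |<v, e_j>|^2 = 189/11.
Compute ||v||^2 = v·v = 18.
Deficit = 18 − 189/11 = 9/11 ≥ 0, confirming Bessel's inequality. (The deficit equals ||v − Σ <v,e_j> e_j||^2, the squared distance from v to span{e_j}.)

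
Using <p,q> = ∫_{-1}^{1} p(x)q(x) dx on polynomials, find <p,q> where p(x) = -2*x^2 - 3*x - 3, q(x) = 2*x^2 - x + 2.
<p,q> = -274/15

Expand the product: p(x)·q(x) = -4*x^4 - 4*x^3 - 7*x^2 - 3*x - 6.
∫_{-1}^{1} of each monomial x^k gives [2/(k+1) if k even, 0 if k odd]. Integrating term-by-term (or equivalently evaluating the antiderivative F(x) = -4*x^5/5 - x^4 - 7*x^3/3 - 3*x^2/2 - 6*x at the endpoints):
  F(1) − F(−1) = -349/30 − (199/30) = -274/15.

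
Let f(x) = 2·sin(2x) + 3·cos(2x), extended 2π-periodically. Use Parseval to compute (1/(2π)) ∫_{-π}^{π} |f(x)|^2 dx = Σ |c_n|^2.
Σ |c_n|^2 = 13/2

Expand |f|^2 and use orthogonality of {sin(nx), cos(mx)} on [-π, π]:
  ∫_{-π}^{π} sin(nx)^2 dx = π, ∫ cos(mx)^2 dx = π, and cross terms integrate to 0.
So ∫_{-π}^{π} f(x)^2 dx = 2^2 · π + 3^2 · π = (4 + 9)π.
Divide by 2π: (4 + 9)/2 = 13/2.
By Parseval, this equals Σ |c_n|^2.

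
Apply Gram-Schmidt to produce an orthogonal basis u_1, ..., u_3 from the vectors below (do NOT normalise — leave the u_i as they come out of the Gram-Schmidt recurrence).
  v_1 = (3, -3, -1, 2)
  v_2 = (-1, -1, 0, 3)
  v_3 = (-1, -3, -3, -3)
Orthogonal basis:
  u_1 = (3, -3, -1, 2)
  u_2 = (-41/23, -5/23, 6/23, 57/23)
  u_3 = (-77/31, -85/31, -84/31, -54/31)

Apply the Gram-Schmidt recurrence
  u_1 = v_1
  u_i = v_i − Σ_{j<i} ((v_i · u_j) / (u_j · u_j)) · u_j.

Step by step this gives:
  u_1 = (3, -3, -1, 2)
  u_2 = (-41/23, -5/23, 6/23, 57/23)
  u_3 = (-77/31, -85/31, -84/31, -54/31)

Orthogonality check:
  u_2 · u_1 = 0 (should be 0)
  u_3 · u_1 = 0 (should be 0)
  u_3 · u_2 = 0 (should be 0)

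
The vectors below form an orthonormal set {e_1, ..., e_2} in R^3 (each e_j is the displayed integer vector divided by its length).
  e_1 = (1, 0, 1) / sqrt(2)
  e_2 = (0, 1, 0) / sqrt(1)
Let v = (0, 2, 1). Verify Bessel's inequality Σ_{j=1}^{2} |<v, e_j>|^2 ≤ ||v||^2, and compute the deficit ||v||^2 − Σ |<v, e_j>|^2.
Σ |<v, e_j>|^2 = 9/2; ||v||^2 = 5; deficit = 1/2

Write each e_j = u_j / sqrt(<u_j, u_j>) where u_j is the displayed integer vector. Then <v, e_j> = <v, u_j> / sqrt(<u_j, u_j>), so |<v, e_j>|^2 = <v, u_j>^2 / <u_j, u_j>.
Coefficients: <v, e_1> = 1/sqrt(2), <v, e_2> = 2/sqrt(1).
Square and sum: Σ |<v, e_j>|^2 = 9/2.
Compute ||v||^2 = v·v = 5.
Deficit = 5 − 9/2 = 1/2 ≥ 0, confirming Bessel's inequality. (The deficit equals ||v − Σ <v,e_j> e_j||^2, the squared distance from v to span{e_j}.)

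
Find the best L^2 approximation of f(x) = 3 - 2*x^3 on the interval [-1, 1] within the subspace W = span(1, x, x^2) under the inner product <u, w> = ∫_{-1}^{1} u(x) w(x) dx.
g(x) = 3 - 6*x/5

The best approximation g ∈ W is the orthogonal projection of f onto W. Writing g = a_0 + a_1 x + a_2 x^2, the coefficients solve the normal equations G · a = b where
  G_{ij} = <φ_i, φ_j> and b_i = <f, φ_i>, with φ_0 = 1, φ_1 = x, φ_2 = x^2.
G =
  [2, 0, 2/3]
  [0, 2/3, 0]
  [2/3, 0, 2/5],
b = (6, -4/5, 2).
Solving gives a_0 = 3, a_1 = -6/5, a_2 = 0, so
  g(x) = 3 - 6*x/5.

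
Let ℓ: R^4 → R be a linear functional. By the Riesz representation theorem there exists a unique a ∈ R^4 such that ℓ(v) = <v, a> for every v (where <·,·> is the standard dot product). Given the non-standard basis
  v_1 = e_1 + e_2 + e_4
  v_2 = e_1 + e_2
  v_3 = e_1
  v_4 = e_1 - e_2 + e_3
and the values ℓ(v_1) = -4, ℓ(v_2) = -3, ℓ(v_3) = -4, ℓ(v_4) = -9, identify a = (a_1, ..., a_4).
a = (-4, 1, -4, -1)

Write a = (a_1, ..., a_4) in the standard basis. For each basis vector v_i, ℓ(v_i) = <v_i, a> is a linear equation in the a_j's. Collect the n equations into a matrix system V a = ℓ, where row i of V is v_i (expressed in the standard basis). Since V is invertible (lower-triangular with 1s on the diagonal, up to permutation), solve by back-substitution:
  V =
[[1, 1, 0, 1],
 [1, 1, 0, 0],
 [1, 0, 0, 0],
 [1, -1, 1, 0]]
  V a = (-4, -3, -4, -9)
Solving gives a = (-4, 1, -4, -1).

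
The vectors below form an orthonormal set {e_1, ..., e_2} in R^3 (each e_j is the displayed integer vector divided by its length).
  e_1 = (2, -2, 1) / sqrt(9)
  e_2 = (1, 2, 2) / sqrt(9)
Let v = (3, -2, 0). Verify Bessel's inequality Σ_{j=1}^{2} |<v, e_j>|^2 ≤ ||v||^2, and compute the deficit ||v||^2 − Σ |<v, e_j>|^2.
Σ |<v, e_j>|^2 = 101/9; ||v||^2 = 13; deficit = 16/9

Write each e_j = u_j / sqrt(<u_j, u_j>) where u_j is the displayed integer vector. Then <v, e_j> = <v, u_j> / sqrt(<u_j, u_j>), so |<v, e_j>|^2 = <v, u_j>^2 / <u_j, u_j>.
Coefficients: <v, e_1> = 10/sqrt(9), <v, e_2> = -1/sqrt(9).
Square and sum: Σ |<v, e_j>|^2 = 101/9.
Compute ||v||^2 = v·v = 13.
Deficit = 13 − 101/9 = 16/9 ≥ 0, confirming Bessel's inequality. (The deficit equals ||v − Σ <v,e_j> e_j||^2, the squared distance from v to span{e_j}.)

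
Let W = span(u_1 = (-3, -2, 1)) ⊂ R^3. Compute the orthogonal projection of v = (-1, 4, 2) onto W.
proj_W(v) = (9/14, 3/7, -3/14)

Set up U = [u_1 | ... | u_1] ∈ R^(3×1). The projector onto W = col(U) is P = U (U^T U)^(-1) U^T.
Compute U^T U =
  [14],
and U^T v = (-3).
Solve U^T U · c = U^T v for the coefficients: c = (-3/14). The projection is proj_W(v) = U c.
Check: (v - proj_W(v)) · u_1 = 0  (should be 0).
Result: proj_W(v) = (9/14, 3/7, -3/14).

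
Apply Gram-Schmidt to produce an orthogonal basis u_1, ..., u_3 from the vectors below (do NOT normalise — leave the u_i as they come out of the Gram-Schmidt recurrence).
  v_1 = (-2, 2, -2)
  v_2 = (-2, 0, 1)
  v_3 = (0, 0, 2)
Orthogonal basis:
  u_1 = (-2, 2, -2)
  u_2 = (-5/3, -1/3, 4/3)
  u_3 = (2/7, 6/7, 4/7)

Apply the Gram-Schmidt recurrence
  u_1 = v_1
  u_i = v_i − Σ_{j<i} ((v_i · u_j) / (u_j · u_j)) · u_j.

Step by step this gives:
  u_1 = (-2, 2, -2)
  u_2 = (-5/3, -1/3, 4/3)
  u_3 = (2/7, 6/7, 4/7)

Orthogonality check:
  u_2 · u_1 = 0 (should be 0)
  u_3 · u_1 = 0 (should be 0)
  u_3 · u_2 = 0 (should be 0)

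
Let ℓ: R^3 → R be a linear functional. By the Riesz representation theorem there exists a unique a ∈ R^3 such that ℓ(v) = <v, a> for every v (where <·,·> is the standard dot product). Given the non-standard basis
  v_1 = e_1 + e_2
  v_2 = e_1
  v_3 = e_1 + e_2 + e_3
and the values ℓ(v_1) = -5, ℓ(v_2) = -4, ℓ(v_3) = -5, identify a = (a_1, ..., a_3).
a = (-4, -1, 0)

Write a = (a_1, ..., a_3) in the standard basis. For each basis vector v_i, ℓ(v_i) = <v_i, a> is a linear equation in the a_j's. Collect the n equations into a matrix system V a = ℓ, where row i of V is v_i (expressed in the standard basis). Since V is invertible (lower-triangular with 1s on the diagonal, up to permutation), solve by back-substitution:
  V =
[[1, 1, 0],
 [1, 0, 0],
 [1, 1, 1]]
  V a = (-5, -4, -5)
Solving gives a = (-4, -1, 0).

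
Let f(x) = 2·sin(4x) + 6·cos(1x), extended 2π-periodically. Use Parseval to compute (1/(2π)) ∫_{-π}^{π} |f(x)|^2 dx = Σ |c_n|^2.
Σ |c_n|^2 = 20

Expand |f|^2 and use orthogonality of {sin(nx), cos(mx)} on [-π, π]:
  ∫_{-π}^{π} sin(nx)^2 dx = π, ∫ cos(mx)^2 dx = π, and cross terms integrate to 0.
So ∫_{-π}^{π} f(x)^2 dx = 2^2 · π + 6^2 · π = (4 + 36)π.
Divide by 2π: (4 + 36)/2 = 20.
By Parseval, this equals Σ |c_n|^2.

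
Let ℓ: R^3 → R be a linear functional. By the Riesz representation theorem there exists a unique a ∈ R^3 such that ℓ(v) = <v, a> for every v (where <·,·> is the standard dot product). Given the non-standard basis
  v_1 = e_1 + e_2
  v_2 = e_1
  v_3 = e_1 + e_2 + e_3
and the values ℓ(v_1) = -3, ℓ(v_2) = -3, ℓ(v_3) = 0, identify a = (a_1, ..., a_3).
a = (-3, 0, 3)

Write a = (a_1, ..., a_3) in the standard basis. For each basis vector v_i, ℓ(v_i) = <v_i, a> is a linear equation in the a_j's. Collect the n equations into a matrix system V a = ℓ, where row i of V is v_i (expressed in the standard basis). Since V is invertible (lower-triangular with 1s on the diagonal, up to permutation), solve by back-substitution:
  V =
[[1, 1, 0],
 [1, 0, 0],
 [1, 1, 1]]
  V a = (-3, -3, 0)
Solving gives a = (-3, 0, 3).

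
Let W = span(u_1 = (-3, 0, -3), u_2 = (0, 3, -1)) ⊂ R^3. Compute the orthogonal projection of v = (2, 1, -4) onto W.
proj_W(v) = (-13/19, 36/19, -25/19)

Set up U = [u_1 | ... | u_2] ∈ R^(3×2). The projector onto W = col(U) is P = U (U^T U)^(-1) U^T.
Compute U^T U =
  [18, 3]
  [3, 10],
and U^T v = (6, 7).
Solve U^T U · c = U^T v for the coefficients: c = (13/57, 12/19). The projection is proj_W(v) = U c.
Check: (v - proj_W(v)) · u_1 = 0  (should be 0).
Check: (v - proj_W(v)) · u_2 = 0  (should be 0).
Result: proj_W(v) = (-13/19, 36/19, -25/19).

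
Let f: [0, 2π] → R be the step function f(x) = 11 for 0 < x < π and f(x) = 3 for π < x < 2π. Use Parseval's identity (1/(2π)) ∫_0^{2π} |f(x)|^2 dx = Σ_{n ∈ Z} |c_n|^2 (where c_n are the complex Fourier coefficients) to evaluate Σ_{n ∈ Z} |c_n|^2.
Σ |c_n|^2 = 65

Parseval equates the L^2 energy of f (normalised by 1/(2π)) with the ℓ^2 sum of its Fourier coefficients: (1/(2π)) ∫_0^{2π} |f|^2 = Σ |c_n|^2.
Compute the left side: (1/(2π)) [∫_0^π 11^2 dx + ∫_π^{2π} 3^2 dx] = (1/(2π)) · (121π + 9π) = (121 + 9)/2 = 65.
So Σ_{n ∈ Z} |c_n|^2 = 65.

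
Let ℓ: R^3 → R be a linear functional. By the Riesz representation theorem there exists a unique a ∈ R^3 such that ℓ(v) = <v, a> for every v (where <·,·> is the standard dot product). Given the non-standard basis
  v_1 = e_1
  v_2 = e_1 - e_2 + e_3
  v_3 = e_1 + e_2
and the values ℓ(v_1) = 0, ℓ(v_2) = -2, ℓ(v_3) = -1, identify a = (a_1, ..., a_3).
a = (0, -1, -3)

Write a = (a_1, ..., a_3) in the standard basis. For each basis vector v_i, ℓ(v_i) = <v_i, a> is a linear equation in the a_j's. Collect the n equations into a matrix system V a = ℓ, where row i of V is v_i (expressed in the standard basis). Since V is invertible (lower-triangular with 1s on the diagonal, up to permutation), solve by back-substitution:
  V =
[[1, 0, 0],
 [1, -1, 1],
 [1, 1, 0]]
  V a = (0, -2, -1)
Solving gives a = (0, -1, -3).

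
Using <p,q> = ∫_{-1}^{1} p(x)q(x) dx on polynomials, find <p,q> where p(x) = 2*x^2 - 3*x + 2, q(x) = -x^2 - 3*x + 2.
<p,q> = 218/15

Expand the product: p(x)·q(x) = -2*x^4 - 3*x^3 + 11*x^2 - 12*x + 4.
∫_{-1}^{1} of each monomial x^k gives [2/(k+1) if k even, 0 if k odd]. Integrating term-by-term (or equivalently evaluating the antiderivative F(x) = -2*x^5/5 - 3*x^4/4 + 11*x^3/3 - 6*x^2 + 4*x at the endpoints):
  F(1) − F(−1) = 31/60 − (-841/60) = 218/15.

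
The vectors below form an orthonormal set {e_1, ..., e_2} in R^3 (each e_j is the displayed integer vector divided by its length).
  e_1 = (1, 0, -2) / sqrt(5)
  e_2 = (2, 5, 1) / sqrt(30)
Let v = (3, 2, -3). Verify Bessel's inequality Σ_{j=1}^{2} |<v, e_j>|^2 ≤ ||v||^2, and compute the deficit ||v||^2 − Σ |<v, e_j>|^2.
Σ |<v, e_j>|^2 = 131/6; ||v||^2 = 22; deficit = 1/6

Write each e_j = u_j / sqrt(<u_j, u_j>) where u_j is the displayed integer vector. Then <v, e_j> = <v, u_j> / sqrt(<u_j, u_j>), so |<v, e_j>|^2 = <v, u_j>^2 / <u_j, u_j>.
Coefficients: <v, e_1> = 9/sqrt(5), <v, e_2> = 13/sqrt(30).
Square and sum: Σ |<v, e_j>|^2 = 131/6.
Compute ||v||^2 = v·v = 22.
Deficit = 22 − 131/6 = 1/6 ≥ 0, confirming Bessel's inequality. (The deficit equals ||v − Σ <v,e_j> e_j||^2, the squared distance from v to span{e_j}.)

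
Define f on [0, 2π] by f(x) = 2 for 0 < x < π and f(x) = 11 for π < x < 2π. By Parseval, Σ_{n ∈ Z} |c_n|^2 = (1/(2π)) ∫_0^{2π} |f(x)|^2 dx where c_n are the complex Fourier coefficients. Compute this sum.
Σ |c_n|^2 = 125/2

Parseval equates the L^2 energy of f (normalised by 1/(2π)) with the ℓ^2 sum of its Fourier coefficients: (1/(2π)) ∫_0^{2π} |f|^2 = Σ |c_n|^2.
Compute the left side: (1/(2π)) [∫_0^π 2^2 dx + ∫_π^{2π} 11^2 dx] = (1/(2π)) · (4π + 121π) = (4 + 121)/2 = 125/2.
So Σ_{n ∈ Z} |c_n|^2 = 125/2.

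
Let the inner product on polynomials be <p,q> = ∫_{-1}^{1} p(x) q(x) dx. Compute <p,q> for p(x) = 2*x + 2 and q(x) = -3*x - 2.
<p,q> = -12

Expand the product: p(x)·q(x) = -6*x^2 - 10*x - 4.
∫_{-1}^{1} of each monomial x^k gives [2/(k+1) if k even, 0 if k odd]. Integrating term-by-term (or equivalently evaluating the antiderivative F(x) = -2*x^3 - 5*x^2 - 4*x at the endpoints):
  F(1) − F(−1) = -11 − (1) = -12.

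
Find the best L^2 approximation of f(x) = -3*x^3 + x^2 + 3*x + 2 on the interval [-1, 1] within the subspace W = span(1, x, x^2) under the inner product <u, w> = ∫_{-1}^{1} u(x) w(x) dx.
g(x) = x^2 + 6*x/5 + 2

The best approximation g ∈ W is the orthogonal projection of f onto W. Writing g = a_0 + a_1 x + a_2 x^2, the coefficients solve the normal equations G · a = b where
  G_{ij} = <φ_i, φ_j> and b_i = <f, φ_i>, with φ_0 = 1, φ_1 = x, φ_2 = x^2.
G =
  [2, 0, 2/3]
  [0, 2/3, 0]
  [2/3, 0, 2/5],
b = (14/3, 4/5, 26/15).
Solving gives a_0 = 2, a_1 = 6/5, a_2 = 1, so
  g(x) = x^2 + 6*x/5 + 2.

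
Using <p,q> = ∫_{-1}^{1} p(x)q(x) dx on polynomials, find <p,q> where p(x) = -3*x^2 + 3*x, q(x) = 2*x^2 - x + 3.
<p,q> = -52/5

Expand the product: p(x)·q(x) = -6*x^4 + 9*x^3 - 12*x^2 + 9*x.
∫_{-1}^{1} of each monomial x^k gives [2/(k+1) if k even, 0 if k odd]. Integrating term-by-term (or equivalently evaluating the antiderivative F(x) = -6*x^5/5 + 9*x^4/4 - 4*x^3 + 9*x^2/2 at the endpoints):
  F(1) − F(−1) = 31/20 − (239/20) = -52/5.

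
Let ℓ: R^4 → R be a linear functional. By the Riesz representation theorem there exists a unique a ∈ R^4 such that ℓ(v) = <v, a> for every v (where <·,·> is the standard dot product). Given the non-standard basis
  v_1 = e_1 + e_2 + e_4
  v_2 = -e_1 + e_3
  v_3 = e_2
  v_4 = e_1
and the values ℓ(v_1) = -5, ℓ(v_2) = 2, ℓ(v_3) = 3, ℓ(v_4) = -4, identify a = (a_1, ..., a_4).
a = (-4, 3, -2, -4)

Write a = (a_1, ..., a_4) in the standard basis. For each basis vector v_i, ℓ(v_i) = <v_i, a> is a linear equation in the a_j's. Collect the n equations into a matrix system V a = ℓ, where row i of V is v_i (expressed in the standard basis). Since V is invertible (lower-triangular with 1s on the diagonal, up to permutation), solve by back-substitution:
  V =
[[1, 1, 0, 1],
 [-1, 0, 1, 0],
 [0, 1, 0, 0],
 [1, 0, 0, 0]]
  V a = (-5, 2, 3, -4)
Solving gives a = (-4, 3, -2, -4).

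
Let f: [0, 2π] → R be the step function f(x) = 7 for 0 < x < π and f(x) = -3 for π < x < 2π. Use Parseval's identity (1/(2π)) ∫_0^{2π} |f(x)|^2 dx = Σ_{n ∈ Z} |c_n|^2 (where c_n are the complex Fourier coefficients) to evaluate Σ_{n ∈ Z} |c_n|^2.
Σ |c_n|^2 = 29

Parseval equates the L^2 energy of f (normalised by 1/(2π)) with the ℓ^2 sum of its Fourier coefficients: (1/(2π)) ∫_0^{2π} |f|^2 = Σ |c_n|^2.
Compute the left side: (1/(2π)) [∫_0^π 7^2 dx + ∫_π^{2π} (-3)^2 dx] = (1/(2π)) · (49π + 9π) = (49 + 9)/2 = 29.
So Σ_{n ∈ Z} |c_n|^2 = 29.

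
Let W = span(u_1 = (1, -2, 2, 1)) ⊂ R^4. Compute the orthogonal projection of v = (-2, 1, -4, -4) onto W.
proj_W(v) = (-8/5, 16/5, -16/5, -8/5)

Set up U = [u_1 | ... | u_1] ∈ R^(4×1). The projector onto W = col(U) is P = U (U^T U)^(-1) U^T.
Compute U^T U =
  [10],
and U^T v = (-16).
Solve U^T U · c = U^T v for the coefficients: c = (-8/5). The projection is proj_W(v) = U c.
Check: (v - proj_W(v)) · u_1 = 0  (should be 0).
Result: proj_W(v) = (-8/5, 16/5, -16/5, -8/5).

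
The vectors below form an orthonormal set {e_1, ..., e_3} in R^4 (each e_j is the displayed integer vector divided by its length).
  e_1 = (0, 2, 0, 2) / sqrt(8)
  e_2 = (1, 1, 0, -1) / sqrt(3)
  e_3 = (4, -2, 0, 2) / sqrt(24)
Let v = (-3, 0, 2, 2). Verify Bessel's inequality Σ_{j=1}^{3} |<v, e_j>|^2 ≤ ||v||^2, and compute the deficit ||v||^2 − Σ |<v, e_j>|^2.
Σ |<v, e_j>|^2 = 13; ||v||^2 = 17; deficit = 4

Write each e_j = u_j / sqrt(<u_j, u_j>) where u_j is the displayed integer vector. Then <v, e_j> = <v, u_j> / sqrt(<u_j, u_j>), so |<v, e_j>|^2 = <v, u_j>^2 / <u_j, u_j>.
Coefficients: <v, e_1> = 4/sqrt(8), <v, e_2> = -5/sqrt(3), <v, e_3> = -8/sqrt(24).
Square and sum: Σ |<v, e_j>|^2 = 13.
Compute ||v||^2 = v·v = 17.
Deficit = 17 − 13 = 4 ≥ 0, confirming Bessel's inequality. (The deficit equals ||v − Σ <v,e_j> e_j||^2, the squared distance from v to span{e_j}.)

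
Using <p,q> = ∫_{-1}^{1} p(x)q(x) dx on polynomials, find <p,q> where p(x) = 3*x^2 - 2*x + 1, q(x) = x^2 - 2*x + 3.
<p,q> = 248/15

Expand the product: p(x)·q(x) = 3*x^4 - 8*x^3 + 14*x^2 - 8*x + 3.
∫_{-1}^{1} of each monomial x^k gives [2/(k+1) if k even, 0 if k odd]. Integrating term-by-term (or equivalently evaluating the antiderivative F(x) = 3*x^5/5 - 2*x^4 + 14*x^3/3 - 4*x^2 + 3*x at the endpoints):
  F(1) − F(−1) = 34/15 − (-214/15) = 248/15.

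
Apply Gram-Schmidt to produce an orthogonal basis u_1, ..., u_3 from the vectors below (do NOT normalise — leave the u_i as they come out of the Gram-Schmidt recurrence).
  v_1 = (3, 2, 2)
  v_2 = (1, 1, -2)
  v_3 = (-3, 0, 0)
Orthogonal basis:
  u_1 = (3, 2, 2)
  u_2 = (14/17, 15/17, -36/17)
  u_3 = (-108/101, 144/101, 18/101)

Apply the Gram-Schmidt recurrence
  u_1 = v_1
  u_i = v_i − Σ_{j<i} ((v_i · u_j) / (u_j · u_j)) · u_j.

Step by step this gives:
  u_1 = (3, 2, 2)
  u_2 = (14/17, 15/17, -36/17)
  u_3 = (-108/101, 144/101, 18/101)

Orthogonality check:
  u_2 · u_1 = 0 (should be 0)
  u_3 · u_1 = 0 (should be 0)
  u_3 · u_2 = 0 (should be 0)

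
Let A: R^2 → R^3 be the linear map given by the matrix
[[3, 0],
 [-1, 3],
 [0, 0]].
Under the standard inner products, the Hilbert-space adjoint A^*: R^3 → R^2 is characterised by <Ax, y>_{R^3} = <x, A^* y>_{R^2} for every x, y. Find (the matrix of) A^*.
A^* = A^T =
[[3, -1, 0],
 [0, 3, 0]]

For real matrices with standard dot products, the defining identity <Ax, y> = <x, A^* y> gives (Ax)^T y = x^T (A^*) y, i.e. x^T A^T y = x^T (A^*) y. Since this holds for all x, y, we must have A^* = A^T. Therefore
A^* =
[[3, -1, 0],
 [0, 3, 0]].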